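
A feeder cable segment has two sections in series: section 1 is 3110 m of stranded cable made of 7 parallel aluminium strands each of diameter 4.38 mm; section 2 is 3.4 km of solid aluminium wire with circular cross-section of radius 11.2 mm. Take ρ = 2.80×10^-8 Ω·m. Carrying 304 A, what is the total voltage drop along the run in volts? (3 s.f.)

324 V

Section 1: A_strand = π(2.1900e-03)² = 1.507e-05 m²; R₁ = ρL/(N·A_s) = (2.80×10^-8)(3110)/(7×1.507e-05) = 0.8256 Ω
Section 2: A = πr² = π(1.1200e-02 m)² = 3.941e-04 m²
R₂ = (2.80×10^-8)(3400)/(3.941e-04) = 0.2416 Ω
R = R₁ + R₂ = 1.067 Ω
V = IR = 304 × 1.067 = 324 V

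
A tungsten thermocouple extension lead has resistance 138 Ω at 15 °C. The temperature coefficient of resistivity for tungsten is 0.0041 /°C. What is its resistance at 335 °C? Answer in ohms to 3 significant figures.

ΔT = 335 − 15 = 320 °C
R = R₀(1 + αΔT) = 138 × (1 + 0.0041×320) = 138 × 2.312 = 319 Ω

319 Ω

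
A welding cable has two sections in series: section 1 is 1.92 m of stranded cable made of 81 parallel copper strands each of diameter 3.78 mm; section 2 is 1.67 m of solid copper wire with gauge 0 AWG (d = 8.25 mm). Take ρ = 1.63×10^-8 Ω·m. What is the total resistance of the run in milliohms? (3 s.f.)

0.544 mΩ

Section 1: A_strand = π(1.8900e-03)² = 1.122e-05 m²; R₁ = ρL/(N·A_s) = (1.63×10^-8)(1.92)/(81×1.122e-05) = 3.443×10^-5 Ω
Section 2: A = π(8.25/2 mm)² = π(4.1250e-03 m)² = 5.346e-05 m²
R₂ = (1.63×10^-8)(1.67)/(5.346e-05) = 5.092×10^-4 Ω
R = R₁ + R₂ = 0.544 mΩ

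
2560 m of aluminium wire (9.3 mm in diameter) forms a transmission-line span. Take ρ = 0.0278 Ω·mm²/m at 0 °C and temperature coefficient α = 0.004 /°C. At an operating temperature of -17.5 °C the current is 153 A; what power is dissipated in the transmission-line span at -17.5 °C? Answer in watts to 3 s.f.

22800 W

ρ = 0.0278 Ω·mm²/m = 2.78×10^-8 Ω·m
A = π(d/2)² = π(4.6500e-03 m)² = 6.793e-05 m²
R₍0₎ = ρL/A = (2.78×10^-8)(2560)/(6.793e-05) = 1.048 Ω
R₍-17.5₎ = R₍0₎(1 + αΔT) = 1.048 × (1 + 0.004×-17.5) = 0.9743 Ω
P = I²R = (153)² × 0.9743 = 22800 W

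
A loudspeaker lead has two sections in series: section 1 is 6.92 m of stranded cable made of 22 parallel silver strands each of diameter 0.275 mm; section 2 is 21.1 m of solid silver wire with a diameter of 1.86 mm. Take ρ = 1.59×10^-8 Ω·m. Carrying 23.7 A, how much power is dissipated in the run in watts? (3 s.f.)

117 W

Section 1: A_strand = π(1.3750e-04)² = 5.940e-08 m²; R₁ = ρL/(N·A_s) = (1.59×10^-8)(6.92)/(22×5.940e-08) = 0.0842 Ω
Section 2: A = π(d/2)² = π(9.3000e-04 m)² = 2.717e-06 m²
R₂ = (1.59×10^-8)(21.1)/(2.717e-06) = 0.1235 Ω
R = R₁ + R₂ = 0.2077 Ω
P = I²R = (23.7)² × 0.2077 = 117 W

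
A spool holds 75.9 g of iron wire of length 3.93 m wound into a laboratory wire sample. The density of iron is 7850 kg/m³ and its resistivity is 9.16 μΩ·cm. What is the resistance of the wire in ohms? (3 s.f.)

ρ = 9.16 μΩ·cm = 9.16×10^-8 Ω·m
A = m/(density·L) = 0.0759/(7850×3.93) = 2.4603e-06 m²
R = ρL/A = (9.16×10^-8)(3.93)/(2.4603e-06) = 0.146 Ω

0.146 Ω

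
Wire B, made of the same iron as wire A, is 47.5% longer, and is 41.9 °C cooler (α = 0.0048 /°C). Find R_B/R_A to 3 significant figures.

R ∝ ρL/d² with ρ ∝ (1+αΔT), so R_B/R_A = (1 + 47.5/100) × (1 − 0.0048×41.9)
= 1.475 × 0.7989 = 1.18

1.18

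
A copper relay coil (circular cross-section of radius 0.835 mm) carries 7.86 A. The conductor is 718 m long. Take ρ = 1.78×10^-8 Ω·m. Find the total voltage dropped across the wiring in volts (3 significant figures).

45.9 V

A = πr² = π(8.3500e-04 m)² = 2.190e-06 m²
R = ρL/A = (1.78×10^-8)(718)/(2.190e-06) = 5.835 Ω
V = IR = 7.86 × 5.835 = 45.9 V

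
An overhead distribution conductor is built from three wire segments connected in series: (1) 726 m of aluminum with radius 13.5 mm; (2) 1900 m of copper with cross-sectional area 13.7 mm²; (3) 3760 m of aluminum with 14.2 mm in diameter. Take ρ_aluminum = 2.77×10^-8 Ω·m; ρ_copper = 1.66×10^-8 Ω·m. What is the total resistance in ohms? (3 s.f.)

Seg 1: A = πr² = π(1.3500e-02 m)² = 5.726e-04 m²
R_1 = (2.77×10^-8)(726)/(5.726e-04) = 0.03512 Ω
Seg 2: A = 13.7 mm² = 1.370e-05 m²
R_2 = (1.66×10^-8)(1900)/(1.370e-05) = 2.302 Ω
Seg 3: A = π(d/2)² = π(7.1000e-03 m)² = 1.584e-04 m²
R_3 = (2.77×10^-8)(3760)/(1.584e-04) = 0.6577 Ω
R_total = R_1 + R_2 + R_3 = 2.99 Ω

2.99 Ω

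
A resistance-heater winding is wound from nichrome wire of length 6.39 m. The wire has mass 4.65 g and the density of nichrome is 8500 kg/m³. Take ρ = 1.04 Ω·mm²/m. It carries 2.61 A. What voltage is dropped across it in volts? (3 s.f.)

ρ = 1.04 Ω·mm²/m = 1.04×10^-6 Ω·m
A = m/(density·L) = 0.00465/(8500×6.39) = 8.5612e-08 m²
R = ρL/A = (1.04×10^-6)(6.39)/(8.5612e-08) = 77.62 Ω
V = IR = 2.61 × 77.62 = 203 V

203 V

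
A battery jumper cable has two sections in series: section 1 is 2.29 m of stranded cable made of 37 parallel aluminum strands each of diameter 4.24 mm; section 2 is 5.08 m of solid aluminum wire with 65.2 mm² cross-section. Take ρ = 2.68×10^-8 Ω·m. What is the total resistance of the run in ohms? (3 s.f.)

0.00221 Ω

Section 1: A_strand = π(2.1200e-03)² = 1.412e-05 m²; R₁ = ρL/(N·A_s) = (2.68×10^-8)(2.29)/(37×1.412e-05) = 1.175×10^-4 Ω
Section 2: A = 65.2 mm² = 6.520e-05 m²
R₂ = (2.68×10^-8)(5.08)/(6.520e-05) = 0.002088 Ω
R = R₁ + R₂ = 0.00221 Ω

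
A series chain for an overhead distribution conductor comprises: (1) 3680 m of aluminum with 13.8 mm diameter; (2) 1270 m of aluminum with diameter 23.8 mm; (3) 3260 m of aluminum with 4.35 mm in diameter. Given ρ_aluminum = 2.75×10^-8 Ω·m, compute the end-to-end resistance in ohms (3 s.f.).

Seg 1: A = π(d/2)² = π(6.9000e-03 m)² = 1.496e-04 m²
R_1 = (2.75×10^-8)(3680)/(1.496e-04) = 0.6766 Ω
Seg 2: A = π(d/2)² = π(1.1900e-02 m)² = 4.449e-04 m²
R_2 = (2.75×10^-8)(1270)/(4.449e-04) = 0.0785 Ω
Seg 3: A = π(d/2)² = π(2.1750e-03 m)² = 1.486e-05 m²
R_3 = (2.75×10^-8)(3260)/(1.486e-05) = 6.032 Ω
R_total = R_1 + R_2 + R_3 = 6.79 Ω

6.79 Ω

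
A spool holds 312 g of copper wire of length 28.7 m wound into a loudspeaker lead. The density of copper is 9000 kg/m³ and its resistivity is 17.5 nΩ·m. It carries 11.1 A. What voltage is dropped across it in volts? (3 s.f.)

ρ = 17.5 nΩ·m = 1.75×10^-8 Ω·m
A = m/(density·L) = 0.312/(9000×28.7) = 1.2079e-06 m²
R = ρL/A = (1.75×10^-8)(28.7)/(1.2079e-06) = 0.4158 Ω
V = IR = 11.1 × 0.4158 = 4.62 V

4.62 V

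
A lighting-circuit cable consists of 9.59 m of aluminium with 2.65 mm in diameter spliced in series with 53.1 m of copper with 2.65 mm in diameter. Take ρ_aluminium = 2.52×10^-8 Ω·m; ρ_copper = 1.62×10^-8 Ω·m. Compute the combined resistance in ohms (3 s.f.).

Segment 1: A = π(d/2)² = π(1.3250e-03 m)² = 5.515e-06 m²
R₁ = ρL/A = (2.52×10^-8)(9.59)/(5.515e-06) = 0.04382 Ω
R₂ = (1.62×10^-8)(53.1)/(5.515e-06) = 0.156 Ω
R = R₁ + R₂ = 0.200 Ω

0.200 Ω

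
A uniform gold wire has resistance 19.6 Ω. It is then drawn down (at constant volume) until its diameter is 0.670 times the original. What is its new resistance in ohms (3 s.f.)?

97.3 Ω

Volume constant ⇒ L' = L/r² with r = 0.67. R' = ρL'/A' = ρ(L/r²)/(πr²d₀²/4) = R/r⁴.
R' = 4.963 × 19.6 = 97.3 Ω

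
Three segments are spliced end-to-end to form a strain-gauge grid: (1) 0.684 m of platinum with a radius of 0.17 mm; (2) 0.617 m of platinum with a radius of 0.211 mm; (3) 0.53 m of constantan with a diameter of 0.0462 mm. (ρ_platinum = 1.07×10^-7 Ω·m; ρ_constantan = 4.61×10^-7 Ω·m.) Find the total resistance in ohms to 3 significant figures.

147 Ω

Seg 1: A = πr² = π(1.7000e-04 m)² = 9.079e-08 m²
R_1 = (1.07×10^-7)(0.684)/(9.079e-08) = 0.8061 Ω
Seg 2: A = πr² = π(2.1100e-04 m)² = 1.399e-07 m²
R_2 = (1.07×10^-7)(0.617)/(1.399e-07) = 0.472 Ω
Seg 3: A = π(d/2)² = π(2.3100e-05 m)² = 1.676e-09 m²
R_3 = (4.61×10^-7)(0.53)/(1.676e-09) = 145.7 Ω
R_total = R_1 + R_2 + R_3 = 147 Ω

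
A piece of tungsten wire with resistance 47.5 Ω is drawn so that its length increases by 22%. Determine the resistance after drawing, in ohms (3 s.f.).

70.7 Ω

k = 1 + 22/100 = 1.22; volume constant ⇒ A' = A/k, so R' = k²R.
R' = 1.488 × 47.5 = 70.7 Ω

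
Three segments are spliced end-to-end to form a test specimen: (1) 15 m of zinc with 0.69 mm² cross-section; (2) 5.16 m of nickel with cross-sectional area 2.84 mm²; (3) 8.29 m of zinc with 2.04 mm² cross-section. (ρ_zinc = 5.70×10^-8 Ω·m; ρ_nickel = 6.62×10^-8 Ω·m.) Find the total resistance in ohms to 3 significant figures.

Seg 1: A = 0.69 mm² = 6.900e-07 m²
R_1 = (5.70×10^-8)(15)/(6.900e-07) = 1.239 Ω
Seg 2: A = 2.84 mm² = 2.840e-06 m²
R_2 = (6.62×10^-8)(5.16)/(2.840e-06) = 0.1203 Ω
Seg 3: A = 2.04 mm² = 2.040e-06 m²
R_3 = (5.70×10^-8)(8.29)/(2.040e-06) = 0.2316 Ω
R_total = R_1 + R_2 + R_3 = 1.59 Ω

1.59 Ω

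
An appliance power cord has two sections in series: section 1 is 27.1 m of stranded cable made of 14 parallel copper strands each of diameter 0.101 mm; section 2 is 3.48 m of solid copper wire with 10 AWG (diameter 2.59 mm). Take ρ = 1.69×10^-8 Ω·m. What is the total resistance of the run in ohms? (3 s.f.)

Section 1: A_strand = π(5.0500e-05)² = 8.012e-09 m²; R₁ = ρL/(N·A_s) = (1.69×10^-8)(27.1)/(14×8.012e-09) = 4.083 Ω
Section 2: A = π(2.59/2 mm)² = π(1.2950e-03 m)² = 5.269e-06 m²
R₂ = (1.69×10^-8)(3.48)/(5.269e-06) = 0.01116 Ω
R = R₁ + R₂ = 4.09 Ω

4.09 Ω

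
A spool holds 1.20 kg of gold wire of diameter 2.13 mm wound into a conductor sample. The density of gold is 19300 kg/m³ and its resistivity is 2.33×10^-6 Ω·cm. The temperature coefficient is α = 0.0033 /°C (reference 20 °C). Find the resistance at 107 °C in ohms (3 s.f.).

0.147 Ω

ρ = 2.33×10^-6 Ω·cm = 2.33×10^-8 Ω·m
A = π(d/2)² = π(1.0650e-03 m)² = 3.5633e-06 m²
L = m/(density·A) = 1.2/(19300×3.5633e-06) = 17.45 m
R = ρL/A = (2.33×10^-8)(17.45)/(3.5633e-06) = 0.1141 Ω
R(107 °C) = 0.1141 × (1 + 0.0033×87) = 0.147 Ω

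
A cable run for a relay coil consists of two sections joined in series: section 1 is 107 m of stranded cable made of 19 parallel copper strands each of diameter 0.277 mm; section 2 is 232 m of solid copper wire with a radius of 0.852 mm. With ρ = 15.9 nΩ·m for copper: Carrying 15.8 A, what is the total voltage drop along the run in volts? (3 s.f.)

ρ = 15.9 nΩ·m = 1.59×10^-8 Ω·m
Section 1: A_strand = π(1.3850e-04)² = 6.026e-08 m²; R₁ = ρL/(N·A_s) = (1.59×10^-8)(107)/(19×6.026e-08) = 1.486 Ω
Section 2: A = πr² = π(8.5200e-04 m)² = 2.280e-06 m²
R₂ = (1.59×10^-8)(232)/(2.280e-06) = 1.618 Ω
R = R₁ + R₂ = 3.103 Ω
V = IR = 15.8 × 3.103 = 49.0 V

49.0 V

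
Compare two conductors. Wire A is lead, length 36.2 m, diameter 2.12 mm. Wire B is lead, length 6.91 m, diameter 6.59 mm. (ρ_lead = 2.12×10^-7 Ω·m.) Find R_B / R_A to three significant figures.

R ∝ ρL/d², so R_B/R_A = (L_B/L_A) × (d_A/d_B)²
= (6.91/36.2) × (2.12/6.59)² = 0.0198

0.0198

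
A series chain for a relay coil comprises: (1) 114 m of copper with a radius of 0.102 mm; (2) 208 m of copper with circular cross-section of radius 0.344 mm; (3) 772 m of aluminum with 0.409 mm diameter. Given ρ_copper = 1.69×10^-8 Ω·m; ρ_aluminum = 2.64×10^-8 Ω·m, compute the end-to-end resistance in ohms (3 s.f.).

224 Ω

Seg 1: A = πr² = π(1.0200e-04 m)² = 3.269e-08 m²
R_1 = (1.69×10^-8)(114)/(3.269e-08) = 58.94 Ω
Seg 2: A = πr² = π(3.4400e-04 m)² = 3.718e-07 m²
R_2 = (1.69×10^-8)(208)/(3.718e-07) = 9.455 Ω
Seg 3: A = π(d/2)² = π(2.0450e-04 m)² = 1.314e-07 m²
R_3 = (2.64×10^-8)(772)/(1.314e-07) = 155.1 Ω
R_total = R_1 + R_2 + R_3 = 224 Ω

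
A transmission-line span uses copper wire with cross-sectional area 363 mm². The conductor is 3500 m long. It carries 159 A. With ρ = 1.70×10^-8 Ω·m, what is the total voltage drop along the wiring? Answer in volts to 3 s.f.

A = 363 mm² = 3.630e-04 m²
R = ρL/A = (1.70×10^-8)(3500)/(3.630e-04) = 0.1639 Ω
V = IR = 159 × 0.1639 = 26.1 V

26.1 V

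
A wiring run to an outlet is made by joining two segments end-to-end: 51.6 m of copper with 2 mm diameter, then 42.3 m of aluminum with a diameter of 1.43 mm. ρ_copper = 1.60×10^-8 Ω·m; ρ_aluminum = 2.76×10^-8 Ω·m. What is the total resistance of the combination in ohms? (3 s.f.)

0.990 Ω

Segment 1: A = π(d/2)² = π(1.0000e-03 m)² = 3.142e-06 m²
R₁ = ρL/A = (1.60×10^-8)(51.6)/(3.142e-06) = 0.2628 Ω
Segment 2: A = π(d/2)² = π(7.1500e-04 m)² = 1.606e-06 m²
R₂ = (2.76×10^-8)(42.3)/(1.606e-06) = 0.7269 Ω
R = R₁ + R₂ = 0.990 Ω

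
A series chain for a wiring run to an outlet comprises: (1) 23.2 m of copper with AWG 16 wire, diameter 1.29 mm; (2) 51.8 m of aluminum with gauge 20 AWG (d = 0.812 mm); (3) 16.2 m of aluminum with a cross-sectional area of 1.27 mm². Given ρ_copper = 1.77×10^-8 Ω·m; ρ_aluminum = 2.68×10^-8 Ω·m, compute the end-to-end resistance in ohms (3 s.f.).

Seg 1: A = π(1.29/2 mm)² = π(6.4500e-04 m)² = 1.307e-06 m²
R_1 = (1.77×10^-8)(23.2)/(1.307e-06) = 0.3142 Ω
Seg 2: A = π(0.812/2 mm)² = π(4.0600e-04 m)² = 5.178e-07 m²
R_2 = (2.68×10^-8)(51.8)/(5.178e-07) = 2.681 Ω
Seg 3: A = 1.27 mm² = 1.270e-06 m²
R_3 = (2.68×10^-8)(16.2)/(1.270e-06) = 0.3419 Ω
R_total = R_1 + R_2 + R_3 = 3.34 Ω

3.34 Ω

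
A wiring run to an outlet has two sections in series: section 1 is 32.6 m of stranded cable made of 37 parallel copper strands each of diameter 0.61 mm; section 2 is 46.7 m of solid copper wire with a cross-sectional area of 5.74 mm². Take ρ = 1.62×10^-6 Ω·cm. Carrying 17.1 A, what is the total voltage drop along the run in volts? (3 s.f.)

3.09 V

ρ = 1.62×10^-6 Ω·cm = 1.62×10^-8 Ω·m
Section 1: A_strand = π(3.0500e-04)² = 2.922e-07 m²; R₁ = ρL/(N·A_s) = (1.62×10^-8)(32.6)/(37×2.922e-07) = 0.04884 Ω
Section 2: A = 5.74 mm² = 5.740e-06 m²
R₂ = (1.62×10^-8)(46.7)/(5.740e-06) = 0.1318 Ω
R = R₁ + R₂ = 0.1806 Ω
V = IR = 17.1 × 0.1806 = 3.09 V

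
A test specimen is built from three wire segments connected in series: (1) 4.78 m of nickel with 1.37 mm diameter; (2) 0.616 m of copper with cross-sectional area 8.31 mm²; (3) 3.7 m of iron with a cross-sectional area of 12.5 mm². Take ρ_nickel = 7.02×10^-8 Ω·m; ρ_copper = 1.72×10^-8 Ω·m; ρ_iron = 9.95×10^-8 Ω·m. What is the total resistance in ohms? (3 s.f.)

Seg 1: A = π(d/2)² = π(6.8500e-04 m)² = 1.474e-06 m²
R_1 = (7.02×10^-8)(4.78)/(1.474e-06) = 0.2276 Ω
Seg 2: A = 8.31 mm² = 8.310e-06 m²
R_2 = (1.72×10^-8)(0.616)/(8.310e-06) = 0.001275 Ω
Seg 3: A = 12.5 mm² = 1.250e-05 m²
R_3 = (9.95×10^-8)(3.7)/(1.250e-05) = 0.02945 Ω
R_total = R_1 + R_2 + R_3 = 0.258 Ω

0.258 Ω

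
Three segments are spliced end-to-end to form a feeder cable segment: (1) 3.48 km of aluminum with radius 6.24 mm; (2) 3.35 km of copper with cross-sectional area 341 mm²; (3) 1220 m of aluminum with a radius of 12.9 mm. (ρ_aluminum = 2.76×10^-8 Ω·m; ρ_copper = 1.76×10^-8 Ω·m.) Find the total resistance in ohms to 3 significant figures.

Seg 1: A = πr² = π(6.2400e-03 m)² = 1.223e-04 m²
R_1 = (2.76×10^-8)(3480)/(1.223e-04) = 0.7852 Ω
Seg 2: A = 341 mm² = 3.410e-04 m²
R_2 = (1.76×10^-8)(3350)/(3.410e-04) = 0.1729 Ω
Seg 3: A = πr² = π(1.2900e-02 m)² = 5.228e-04 m²
R_3 = (2.76×10^-8)(1220)/(5.228e-04) = 0.06441 Ω
R_total = R_1 + R_2 + R_3 = 1.02 Ω

1.02 Ω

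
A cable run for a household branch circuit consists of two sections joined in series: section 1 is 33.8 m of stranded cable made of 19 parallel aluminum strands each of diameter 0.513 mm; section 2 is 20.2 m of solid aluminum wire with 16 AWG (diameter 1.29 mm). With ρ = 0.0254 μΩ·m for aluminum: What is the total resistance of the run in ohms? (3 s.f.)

0.611 Ω

ρ = 0.0254 μΩ·m = 2.54×10^-8 Ω·m
Section 1: A_strand = π(2.5650e-04)² = 2.067e-07 m²; R₁ = ρL/(N·A_s) = (2.54×10^-8)(33.8)/(19×2.067e-07) = 0.2186 Ω
Section 2: A = π(1.29/2 mm)² = π(6.4500e-04 m)² = 1.307e-06 m²
R₂ = (2.54×10^-8)(20.2)/(1.307e-06) = 0.3926 Ω
R = R₁ + R₂ = 0.611 Ω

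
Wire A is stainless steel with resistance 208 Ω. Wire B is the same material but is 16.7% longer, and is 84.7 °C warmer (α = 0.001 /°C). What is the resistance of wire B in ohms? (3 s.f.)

263 Ω

R ∝ ρL/d² with ρ ∝ (1+αΔT), so R_B/R_A = (1 + 16.7/100) × (1 + 0.001×84.7)
= 1.167 × 1.085 = 1.266
R_B = 1.266 × 208 = 263 Ω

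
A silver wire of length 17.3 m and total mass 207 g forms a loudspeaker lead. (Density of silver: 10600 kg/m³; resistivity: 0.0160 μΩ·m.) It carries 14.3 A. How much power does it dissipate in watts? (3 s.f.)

50.1 W

ρ = 0.0160 μΩ·m = 1.60×10^-8 Ω·m
A = m/(density·L) = 0.207/(10600×17.3) = 1.1288e-06 m²
R = ρL/A = (1.60×10^-8)(17.3)/(1.1288e-06) = 0.2452 Ω
P = I²R = (14.3)² × 0.2452 = 50.1 W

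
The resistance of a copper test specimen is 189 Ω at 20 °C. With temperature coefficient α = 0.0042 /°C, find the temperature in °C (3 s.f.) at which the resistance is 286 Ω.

142 °C

R = R₀(1 + α(T − T₀)) ⇒ T = T₀ + (R/R₀ − 1)/α
T = 20 + (286/189 − 1)/0.0042 = 20 + (0.5132)/0.0042 = 142 °C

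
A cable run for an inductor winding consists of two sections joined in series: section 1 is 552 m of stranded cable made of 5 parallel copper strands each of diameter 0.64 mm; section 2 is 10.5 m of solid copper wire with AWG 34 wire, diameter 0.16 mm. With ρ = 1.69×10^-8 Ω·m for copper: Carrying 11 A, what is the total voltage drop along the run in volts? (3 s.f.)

Section 1: A_strand = π(3.2000e-04)² = 3.217e-07 m²; R₁ = ρL/(N·A_s) = (1.69×10^-8)(552)/(5×3.217e-07) = 5.8 Ω
Section 2: A = π(0.16/2 mm)² = π(8.0000e-05 m)² = 2.011e-08 m²
R₂ = (1.69×10^-8)(10.5)/(2.011e-08) = 8.826 Ω
R = R₁ + R₂ = 14.63 Ω
V = IR = 11 × 14.63 = 161 V

161 V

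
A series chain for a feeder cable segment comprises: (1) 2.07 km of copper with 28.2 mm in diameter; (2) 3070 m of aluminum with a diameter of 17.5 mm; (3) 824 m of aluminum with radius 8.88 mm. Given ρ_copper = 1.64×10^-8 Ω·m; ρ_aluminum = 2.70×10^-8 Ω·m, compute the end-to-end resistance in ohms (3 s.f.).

0.489 Ω

Seg 1: A = π(d/2)² = π(1.4100e-02 m)² = 6.246e-04 m²
R_1 = (1.64×10^-8)(2070)/(6.246e-04) = 0.05435 Ω
Seg 2: A = π(d/2)² = π(8.7500e-03 m)² = 2.405e-04 m²
R_2 = (2.70×10^-8)(3070)/(2.405e-04) = 0.3446 Ω
Seg 3: A = πr² = π(8.8800e-03 m)² = 2.477e-04 m²
R_3 = (2.70×10^-8)(824)/(2.477e-04) = 0.08981 Ω
R_total = R_1 + R_2 + R_3 = 0.489 Ω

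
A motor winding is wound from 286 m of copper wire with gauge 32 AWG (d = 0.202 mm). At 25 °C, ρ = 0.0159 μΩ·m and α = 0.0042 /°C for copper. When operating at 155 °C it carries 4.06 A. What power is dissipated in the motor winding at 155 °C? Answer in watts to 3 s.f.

3620 W

ρ = 0.0159 μΩ·m = 1.59×10^-8 Ω·m
A = π(0.202/2 mm)² = π(1.0100e-04 m)² = 3.205e-08 m²
R₍25₎ = ρL/A = (1.59×10^-8)(286)/(3.205e-08) = 141.9 Ω
R₍155₎ = R₍25₎(1 + αΔT) = 141.9 × (1 + 0.0042×130) = 219.4 Ω
P = I²R = (4.06)² × 219.4 = 3620 W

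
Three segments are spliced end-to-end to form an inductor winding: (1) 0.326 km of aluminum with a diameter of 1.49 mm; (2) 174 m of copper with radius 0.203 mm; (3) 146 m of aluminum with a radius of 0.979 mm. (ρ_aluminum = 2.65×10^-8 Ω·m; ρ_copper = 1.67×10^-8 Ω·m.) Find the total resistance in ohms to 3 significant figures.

28.7 Ω

Seg 1: A = π(d/2)² = π(7.4500e-04 m)² = 1.744e-06 m²
R_1 = (2.65×10^-8)(326)/(1.744e-06) = 4.955 Ω
Seg 2: A = πr² = π(2.0300e-04 m)² = 1.295e-07 m²
R_2 = (1.67×10^-8)(174)/(1.295e-07) = 22.45 Ω
Seg 3: A = πr² = π(9.7900e-04 m)² = 3.011e-06 m²
R_3 = (2.65×10^-8)(146)/(3.011e-06) = 1.285 Ω
R_total = R_1 + R_2 + R_3 = 28.7 Ω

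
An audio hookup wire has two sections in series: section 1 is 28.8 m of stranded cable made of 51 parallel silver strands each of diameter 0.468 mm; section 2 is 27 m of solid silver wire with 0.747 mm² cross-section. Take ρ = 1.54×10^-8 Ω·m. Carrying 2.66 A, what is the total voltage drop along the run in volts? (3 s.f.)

Section 1: A_strand = π(2.3400e-04)² = 1.720e-07 m²; R₁ = ρL/(N·A_s) = (1.54×10^-8)(28.8)/(51×1.720e-07) = 0.05055 Ω
Section 2: A = 0.747 mm² = 7.470e-07 m²
R₂ = (1.54×10^-8)(27)/(7.470e-07) = 0.5566 Ω
R = R₁ + R₂ = 0.6072 Ω
V = IR = 2.66 × 0.6072 = 1.62 V

1.62 V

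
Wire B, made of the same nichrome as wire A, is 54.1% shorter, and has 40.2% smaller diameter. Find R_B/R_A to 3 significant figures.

1.28

R ∝ L/d², so R_B/R_A = (1 − 54.1/100) × (1 − 40.2/100)⁻²
= 0.459 × 2.796 = 1.28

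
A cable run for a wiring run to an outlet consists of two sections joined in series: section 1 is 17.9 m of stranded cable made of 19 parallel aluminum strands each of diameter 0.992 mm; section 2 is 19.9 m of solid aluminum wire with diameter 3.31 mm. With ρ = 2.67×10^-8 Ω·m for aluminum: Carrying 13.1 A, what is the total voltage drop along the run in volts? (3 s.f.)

1.24 V

Section 1: A_strand = π(4.9600e-04)² = 7.729e-07 m²; R₁ = ρL/(N·A_s) = (2.67×10^-8)(17.9)/(19×7.729e-07) = 0.03255 Ω
Section 2: A = π(d/2)² = π(1.6550e-03 m)² = 8.605e-06 m²
R₂ = (2.67×10^-8)(19.9)/(8.605e-06) = 0.06175 Ω
R = R₁ + R₂ = 0.09429 Ω
V = IR = 13.1 × 0.09429 = 1.24 V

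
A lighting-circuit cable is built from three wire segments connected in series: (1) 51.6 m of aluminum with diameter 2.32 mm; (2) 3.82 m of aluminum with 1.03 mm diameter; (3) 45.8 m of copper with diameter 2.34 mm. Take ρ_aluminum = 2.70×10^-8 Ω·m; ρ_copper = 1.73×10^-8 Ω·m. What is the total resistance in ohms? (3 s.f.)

Seg 1: A = π(d/2)² = π(1.1600e-03 m)² = 4.227e-06 m²
R_1 = (2.70×10^-8)(51.6)/(4.227e-06) = 0.3296 Ω
Seg 2: A = π(d/2)² = π(5.1500e-04 m)² = 8.332e-07 m²
R_2 = (2.70×10^-8)(3.82)/(8.332e-07) = 0.1238 Ω
Seg 3: A = π(d/2)² = π(1.1700e-03 m)² = 4.301e-06 m²
R_3 = (1.73×10^-8)(45.8)/(4.301e-06) = 0.1842 Ω
R_total = R_1 + R_2 + R_3 = 0.638 Ω

0.638 Ω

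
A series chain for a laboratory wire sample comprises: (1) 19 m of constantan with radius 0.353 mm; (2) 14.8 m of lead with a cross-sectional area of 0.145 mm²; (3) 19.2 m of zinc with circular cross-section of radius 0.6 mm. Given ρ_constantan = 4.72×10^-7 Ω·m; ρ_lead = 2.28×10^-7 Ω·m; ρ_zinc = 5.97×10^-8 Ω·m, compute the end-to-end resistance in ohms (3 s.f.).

Seg 1: A = πr² = π(3.5300e-04 m)² = 3.915e-07 m²
R_1 = (4.72×10^-7)(19)/(3.915e-07) = 22.91 Ω
Seg 2: A = 0.145 mm² = 1.450e-07 m²
R_2 = (2.28×10^-7)(14.8)/(1.450e-07) = 23.27 Ω
Seg 3: A = πr² = π(6.0000e-04 m)² = 1.131e-06 m²
R_3 = (5.97×10^-8)(19.2)/(1.131e-06) = 1.013 Ω
R_total = R_1 + R_2 + R_3 = 47.2 Ω

47.2 Ω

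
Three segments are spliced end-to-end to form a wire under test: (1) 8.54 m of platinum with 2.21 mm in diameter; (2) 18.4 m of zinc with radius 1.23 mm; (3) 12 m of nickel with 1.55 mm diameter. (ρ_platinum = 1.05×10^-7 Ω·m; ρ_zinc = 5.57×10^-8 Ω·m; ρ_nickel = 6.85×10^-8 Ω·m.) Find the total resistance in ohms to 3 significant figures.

Seg 1: A = π(d/2)² = π(1.1050e-03 m)² = 3.836e-06 m²
R_1 = (1.05×10^-7)(8.54)/(3.836e-06) = 0.2338 Ω
Seg 2: A = πr² = π(1.2300e-03 m)² = 4.753e-06 m²
R_2 = (5.57×10^-8)(18.4)/(4.753e-06) = 0.2156 Ω
Seg 3: A = π(d/2)² = π(7.7500e-04 m)² = 1.887e-06 m²
R_3 = (6.85×10^-8)(12)/(1.887e-06) = 0.4356 Ω
R_total = R_1 + R_2 + R_3 = 0.885 Ω

0.885 Ω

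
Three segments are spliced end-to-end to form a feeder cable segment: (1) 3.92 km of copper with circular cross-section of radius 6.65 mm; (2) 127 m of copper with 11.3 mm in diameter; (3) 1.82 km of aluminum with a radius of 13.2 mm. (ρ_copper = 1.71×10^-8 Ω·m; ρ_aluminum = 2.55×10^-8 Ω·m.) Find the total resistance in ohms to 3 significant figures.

0.589 Ω

Seg 1: A = πr² = π(6.6500e-03 m)² = 1.389e-04 m²
R_1 = (1.71×10^-8)(3920)/(1.389e-04) = 0.4825 Ω
Seg 2: A = π(d/2)² = π(5.6500e-03 m)² = 1.003e-04 m²
R_2 = (1.71×10^-8)(127)/(1.003e-04) = 0.02165 Ω
Seg 3: A = πr² = π(1.3200e-02 m)² = 5.474e-04 m²
R_3 = (2.55×10^-8)(1820)/(5.474e-04) = 0.08478 Ω
R_total = R_1 + R_2 + R_3 = 0.589 Ω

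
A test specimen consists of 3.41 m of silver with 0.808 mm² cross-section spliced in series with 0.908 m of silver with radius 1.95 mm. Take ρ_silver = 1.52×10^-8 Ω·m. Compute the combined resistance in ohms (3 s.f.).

0.0653 Ω

Segment 1: A = 0.808 mm² = 8.080e-07 m²
R₁ = ρL/A = (1.52×10^-8)(3.41)/(8.080e-07) = 0.06415 Ω
Segment 2: A = πr² = π(1.9500e-03 m)² = 1.195e-05 m²
R₂ = (1.52×10^-8)(0.908)/(1.195e-05) = 0.001155 Ω
R = R₁ + R₂ = 0.0653 Ω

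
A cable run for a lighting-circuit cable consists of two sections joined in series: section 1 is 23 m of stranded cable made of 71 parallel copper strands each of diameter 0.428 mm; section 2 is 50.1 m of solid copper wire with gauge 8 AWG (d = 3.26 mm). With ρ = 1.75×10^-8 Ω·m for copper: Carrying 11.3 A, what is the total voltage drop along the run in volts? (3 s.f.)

Section 1: A_strand = π(2.1400e-04)² = 1.439e-07 m²; R₁ = ρL/(N·A_s) = (1.75×10^-8)(23)/(71×1.439e-07) = 0.0394 Ω
Section 2: A = π(3.26/2 mm)² = π(1.6300e-03 m)² = 8.347e-06 m²
R₂ = (1.75×10^-8)(50.1)/(8.347e-06) = 0.105 Ω
R = R₁ + R₂ = 0.1444 Ω
V = IR = 11.3 × 0.1444 = 1.63 V

1.63 V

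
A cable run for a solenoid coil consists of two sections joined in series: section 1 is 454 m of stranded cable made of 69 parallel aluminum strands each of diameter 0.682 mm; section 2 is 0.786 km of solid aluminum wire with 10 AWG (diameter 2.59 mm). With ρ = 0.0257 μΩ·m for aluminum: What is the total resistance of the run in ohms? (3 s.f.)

4.30 Ω

ρ = 0.0257 μΩ·m = 2.57×10^-8 Ω·m
Section 1: A_strand = π(3.4100e-04)² = 3.653e-07 m²; R₁ = ρL/(N·A_s) = (2.57×10^-8)(454)/(69×3.653e-07) = 0.4629 Ω
Section 2: A = π(2.59/2 mm)² = π(1.2950e-03 m)² = 5.269e-06 m²
R₂ = (2.57×10^-8)(786)/(5.269e-06) = 3.834 Ω
R = R₁ + R₂ = 4.30 Ω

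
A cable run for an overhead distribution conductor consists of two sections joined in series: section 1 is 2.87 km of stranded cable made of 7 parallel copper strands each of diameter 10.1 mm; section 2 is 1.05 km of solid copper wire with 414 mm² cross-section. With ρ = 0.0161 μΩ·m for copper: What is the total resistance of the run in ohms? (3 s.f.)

ρ = 0.0161 μΩ·m = 1.61×10^-8 Ω·m
Section 1: A_strand = π(5.0500e-03)² = 8.012e-05 m²; R₁ = ρL/(N·A_s) = (1.61×10^-8)(2870)/(7×8.012e-05) = 0.08239 Ω
Section 2: A = 414 mm² = 4.140e-04 m²
R₂ = (1.61×10^-8)(1050)/(4.140e-04) = 0.04083 Ω
R = R₁ + R₂ = 0.123 Ω

0.123 Ω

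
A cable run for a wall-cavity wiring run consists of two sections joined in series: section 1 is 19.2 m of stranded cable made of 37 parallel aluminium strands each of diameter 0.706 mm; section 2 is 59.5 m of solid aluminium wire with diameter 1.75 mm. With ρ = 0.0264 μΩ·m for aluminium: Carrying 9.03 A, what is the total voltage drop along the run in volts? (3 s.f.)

ρ = 0.0264 μΩ·m = 2.64×10^-8 Ω·m
Section 1: A_strand = π(3.5300e-04)² = 3.915e-07 m²; R₁ = ρL/(N·A_s) = (2.64×10^-8)(19.2)/(37×3.915e-07) = 0.03499 Ω
Section 2: A = π(d/2)² = π(8.7500e-04 m)² = 2.405e-06 m²
R₂ = (2.64×10^-8)(59.5)/(2.405e-06) = 0.6531 Ω
R = R₁ + R₂ = 0.6881 Ω
V = IR = 9.03 × 0.6881 = 6.21 V

6.21 V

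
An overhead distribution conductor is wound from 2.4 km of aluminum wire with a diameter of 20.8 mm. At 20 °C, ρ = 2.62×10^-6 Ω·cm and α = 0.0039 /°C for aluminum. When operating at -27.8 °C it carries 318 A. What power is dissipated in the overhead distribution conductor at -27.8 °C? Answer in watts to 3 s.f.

15200 W

ρ = 2.62×10^-6 Ω·cm = 2.62×10^-8 Ω·m
A = π(d/2)² = π(1.0400e-02 m)² = 3.398e-04 m²
R₍20₎ = ρL/A = (2.62×10^-8)(2400)/(3.398e-04) = 0.1851 Ω
R₍-27.8₎ = R₍20₎(1 + αΔT) = 0.1851 × (1 + 0.0039×-47.8) = 0.1506 Ω
P = I²R = (318)² × 0.1506 = 15200 W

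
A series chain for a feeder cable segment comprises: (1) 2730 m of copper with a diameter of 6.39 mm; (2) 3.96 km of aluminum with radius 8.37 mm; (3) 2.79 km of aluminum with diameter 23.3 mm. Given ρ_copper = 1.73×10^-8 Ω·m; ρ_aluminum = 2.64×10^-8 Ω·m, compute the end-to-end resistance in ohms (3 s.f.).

Seg 1: A = π(d/2)² = π(3.1950e-03 m)² = 3.207e-05 m²
R_1 = (1.73×10^-8)(2730)/(3.207e-05) = 1.473 Ω
Seg 2: A = πr² = π(8.3700e-03 m)² = 2.201e-04 m²
R_2 = (2.64×10^-8)(3960)/(2.201e-04) = 0.475 Ω
Seg 3: A = π(d/2)² = π(1.1650e-02 m)² = 4.264e-04 m²
R_3 = (2.64×10^-8)(2790)/(4.264e-04) = 0.1727 Ω
R_total = R_1 + R_2 + R_3 = 2.12 Ω

2.12 Ω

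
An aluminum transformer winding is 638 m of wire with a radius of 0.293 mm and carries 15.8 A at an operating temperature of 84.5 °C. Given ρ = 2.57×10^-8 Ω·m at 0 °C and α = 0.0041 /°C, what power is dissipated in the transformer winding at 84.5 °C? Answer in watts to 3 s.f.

20400 W

A = πr² = π(2.9300e-04 m)² = 2.697e-07 m²
R₍0₎ = ρL/A = (2.57×10^-8)(638)/(2.697e-07) = 60.8 Ω
R₍84.5₎ = R₍0₎(1 + αΔT) = 60.8 × (1 + 0.0041×84.5) = 81.86 Ω
P = I²R = (15.8)² × 81.86 = 20400 W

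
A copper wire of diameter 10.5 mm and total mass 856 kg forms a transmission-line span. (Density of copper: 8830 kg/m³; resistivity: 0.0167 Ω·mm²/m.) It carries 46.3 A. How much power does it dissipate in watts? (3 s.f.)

463 W

ρ = 0.0167 Ω·mm²/m = 1.67×10^-8 Ω·m
A = π(d/2)² = π(5.2500e-03 m)² = 8.6590e-05 m²
L = m/(density·A) = 856/(8830×8.6590e-05) = 1120 m
R = ρL/A = (1.67×10^-8)(1120)/(8.6590e-05) = 0.2159 Ω
P = I²R = (46.3)² × 0.2159 = 463 W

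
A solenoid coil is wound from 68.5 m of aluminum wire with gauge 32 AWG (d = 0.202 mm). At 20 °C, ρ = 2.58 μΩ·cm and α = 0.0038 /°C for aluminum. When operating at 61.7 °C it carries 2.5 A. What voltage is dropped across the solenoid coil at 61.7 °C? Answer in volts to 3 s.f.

160 V

ρ = 2.58 μΩ·cm = 2.58×10^-8 Ω·m
A = π(0.202/2 mm)² = π(1.0100e-04 m)² = 3.205e-08 m²
R₍20₎ = ρL/A = (2.58×10^-8)(68.5)/(3.205e-08) = 55.15 Ω
R₍61.7₎ = R₍20₎(1 + αΔT) = 55.15 × (1 + 0.0038×41.7) = 63.88 Ω
V = IR = 2.5 × 63.88 = 160 V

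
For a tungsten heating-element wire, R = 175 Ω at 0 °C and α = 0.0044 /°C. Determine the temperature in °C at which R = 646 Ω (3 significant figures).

612 °C

R = R₀(1 + α(T − T₀)) ⇒ T = T₀ + (R/R₀ − 1)/α
T = 0 + (646/175 − 1)/0.0044 = 0 + (2.691)/0.0044 = 612 °C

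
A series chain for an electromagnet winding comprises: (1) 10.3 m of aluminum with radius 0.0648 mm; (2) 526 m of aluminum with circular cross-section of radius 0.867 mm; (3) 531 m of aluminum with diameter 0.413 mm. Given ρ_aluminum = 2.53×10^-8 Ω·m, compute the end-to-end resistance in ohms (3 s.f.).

126 Ω

Seg 1: A = πr² = π(6.4800e-05 m)² = 1.319e-08 m²
R_1 = (2.53×10^-8)(10.3)/(1.319e-08) = 19.75 Ω
Seg 2: A = πr² = π(8.6700e-04 m)² = 2.362e-06 m²
R_2 = (2.53×10^-8)(526)/(2.362e-06) = 5.635 Ω
Seg 3: A = π(d/2)² = π(2.0650e-04 m)² = 1.340e-07 m²
R_3 = (2.53×10^-8)(531)/(1.340e-07) = 100.3 Ω
R_total = R_1 + R_2 + R_3 = 126 Ω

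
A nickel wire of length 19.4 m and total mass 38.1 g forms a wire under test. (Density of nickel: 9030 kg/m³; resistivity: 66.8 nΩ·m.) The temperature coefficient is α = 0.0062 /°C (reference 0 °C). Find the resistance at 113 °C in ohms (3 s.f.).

10.1 Ω

ρ = 66.8 nΩ·m = 6.68×10^-8 Ω·m
A = m/(density·L) = 0.0381/(9030×19.4) = 2.1749e-07 m²
R = ρL/A = (6.68×10^-8)(19.4)/(2.1749e-07) = 5.959 Ω
R(113 °C) = 5.959 × (1 + 0.0062×113) = 10.1 Ω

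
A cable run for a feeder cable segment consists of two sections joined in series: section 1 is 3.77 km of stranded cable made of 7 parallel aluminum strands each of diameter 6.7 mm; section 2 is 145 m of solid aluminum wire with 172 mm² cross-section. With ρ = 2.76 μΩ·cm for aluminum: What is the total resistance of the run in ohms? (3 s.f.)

0.445 Ω

ρ = 2.76 μΩ·cm = 2.76×10^-8 Ω·m
Section 1: A_strand = π(3.3500e-03)² = 3.526e-05 m²; R₁ = ρL/(N·A_s) = (2.76×10^-8)(3770)/(7×3.526e-05) = 0.4216 Ω
Section 2: A = 172 mm² = 1.720e-04 m²
R₂ = (2.76×10^-8)(145)/(1.720e-04) = 0.02327 Ω
R = R₁ + R₂ = 0.445 Ω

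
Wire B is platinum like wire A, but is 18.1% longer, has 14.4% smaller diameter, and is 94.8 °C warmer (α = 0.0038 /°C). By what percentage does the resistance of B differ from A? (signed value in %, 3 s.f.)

R ∝ ρL/d² with ρ ∝ (1+αΔT), so R_B/R_A = (1 + 18.1/100) × (1 − 14.4/100)⁻² × (1 + 0.0038×94.8)
= 1.181 × 1.365 × 1.36 = 2.192
(R_B − R_A)/R_A = 2.192 − 1 = 119%

119%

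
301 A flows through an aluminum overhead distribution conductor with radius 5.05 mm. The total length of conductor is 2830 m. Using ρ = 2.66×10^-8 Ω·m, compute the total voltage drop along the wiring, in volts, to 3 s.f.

A = πr² = π(5.0500e-03 m)² = 8.012e-05 m²
R = ρL/A = (2.66×10^-8)(2830)/(8.012e-05) = 0.9396 Ω
V = IR = 301 × 0.9396 = 283 V

283 V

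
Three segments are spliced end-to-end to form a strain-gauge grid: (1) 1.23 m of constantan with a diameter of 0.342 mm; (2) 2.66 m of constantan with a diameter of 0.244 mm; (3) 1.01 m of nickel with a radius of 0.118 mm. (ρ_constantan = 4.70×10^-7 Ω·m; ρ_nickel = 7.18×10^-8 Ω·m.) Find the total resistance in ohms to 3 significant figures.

34.7 Ω

Seg 1: A = π(d/2)² = π(1.7100e-04 m)² = 9.186e-08 m²
R_1 = (4.70×10^-7)(1.23)/(9.186e-08) = 6.293 Ω
Seg 2: A = π(d/2)² = π(1.2200e-04 m)² = 4.676e-08 m²
R_2 = (4.70×10^-7)(2.66)/(4.676e-08) = 26.74 Ω
Seg 3: A = πr² = π(1.1800e-04 m)² = 4.374e-08 m²
R_3 = (7.18×10^-8)(1.01)/(4.374e-08) = 1.658 Ω
R_total = R_1 + R_2 + R_3 = 34.7 Ω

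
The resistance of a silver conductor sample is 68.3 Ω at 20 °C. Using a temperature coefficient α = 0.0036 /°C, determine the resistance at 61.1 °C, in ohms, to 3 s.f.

ΔT = 61.1 − 20 = 41.1 °C
R = R₀(1 + αΔT) = 68.3 × (1 + 0.0036×41.1) = 68.3 × 1.148 = 78.4 Ω

78.4 Ω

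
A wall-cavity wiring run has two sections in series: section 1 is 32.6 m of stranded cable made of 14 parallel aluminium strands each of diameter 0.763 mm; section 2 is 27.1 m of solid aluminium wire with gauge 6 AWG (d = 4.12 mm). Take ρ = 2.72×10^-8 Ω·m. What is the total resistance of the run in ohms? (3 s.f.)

0.194 Ω

Section 1: A_strand = π(3.8150e-04)² = 4.572e-07 m²; R₁ = ρL/(N·A_s) = (2.72×10^-8)(32.6)/(14×4.572e-07) = 0.1385 Ω
Section 2: A = π(4.12/2 mm)² = π(2.0600e-03 m)² = 1.333e-05 m²
R₂ = (2.72×10^-8)(27.1)/(1.333e-05) = 0.05529 Ω
R = R₁ + R₂ = 0.194 Ω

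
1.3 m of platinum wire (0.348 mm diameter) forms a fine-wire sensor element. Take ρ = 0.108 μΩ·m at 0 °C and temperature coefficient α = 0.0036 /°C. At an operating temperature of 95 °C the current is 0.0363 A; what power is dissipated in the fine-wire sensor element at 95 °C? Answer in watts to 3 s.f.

0.00261 W

ρ = 0.108 μΩ·m = 1.08×10^-7 Ω·m
A = π(d/2)² = π(1.7400e-04 m)² = 9.511e-08 m²
R₍0₎ = ρL/A = (1.08×10^-7)(1.3)/(9.511e-08) = 1.476 Ω
R₍95₎ = R₍0₎(1 + αΔT) = 1.476 × (1 + 0.0036×95) = 1.981 Ω
P = I²R = (0.0363)² × 1.981 = 0.00261 W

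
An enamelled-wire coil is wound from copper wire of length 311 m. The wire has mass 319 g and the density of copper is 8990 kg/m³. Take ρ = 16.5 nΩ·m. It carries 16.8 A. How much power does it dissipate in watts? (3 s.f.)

ρ = 16.5 nΩ·m = 1.65×10^-8 Ω·m
A = m/(density·L) = 0.319/(8990×311) = 1.1410e-07 m²
R = ρL/A = (1.65×10^-8)(311)/(1.1410e-07) = 44.98 Ω
P = I²R = (16.8)² × 44.98 = 12700 W

12700 W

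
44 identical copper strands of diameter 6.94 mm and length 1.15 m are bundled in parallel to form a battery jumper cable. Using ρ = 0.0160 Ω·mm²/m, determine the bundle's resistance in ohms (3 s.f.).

1.11×10^-5 Ω

ρ = 0.0160 Ω·mm²/m = 1.60×10^-8 Ω·m
A_strand = π(3.4700e-03 m)² = 3.783e-05 m²
R_strand = ρL/A = (1.60×10^-8)(1.15)/(3.783e-05) = 4.864×10^-4 Ω
R_total = R_strand/N = 4.864×10^-4/44 = 1.11×10^-5 Ω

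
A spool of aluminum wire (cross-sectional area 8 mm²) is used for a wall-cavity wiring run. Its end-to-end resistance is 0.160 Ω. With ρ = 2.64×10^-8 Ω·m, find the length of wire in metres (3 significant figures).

48.5 m

A = 8 mm² = 8.000e-06 m²
L = RA/ρ = (0.16)(8.000e-06)/(2.64×10^-8) = 48.5 m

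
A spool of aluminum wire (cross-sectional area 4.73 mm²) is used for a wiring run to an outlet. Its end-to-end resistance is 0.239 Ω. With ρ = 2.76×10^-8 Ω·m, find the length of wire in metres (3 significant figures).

41.0 m

A = 4.73 mm² = 4.730e-06 m²
L = RA/ρ = (0.239)(4.730e-06)/(2.76×10^-8) = 41.0 m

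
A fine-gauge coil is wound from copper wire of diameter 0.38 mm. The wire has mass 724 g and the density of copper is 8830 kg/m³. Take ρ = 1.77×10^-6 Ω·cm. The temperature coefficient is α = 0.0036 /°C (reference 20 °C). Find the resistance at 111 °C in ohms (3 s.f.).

ρ = 1.77×10^-6 Ω·cm = 1.77×10^-8 Ω·m
A = π(d/2)² = π(1.9000e-04 m)² = 1.1341e-07 m²
L = m/(density·A) = 0.724/(8830×1.1341e-07) = 723 m
R = ρL/A = (1.77×10^-8)(723)/(1.1341e-07) = 112.8 Ω
R(111 °C) = 112.8 × (1 + 0.0036×91) = 150 Ω

150 Ω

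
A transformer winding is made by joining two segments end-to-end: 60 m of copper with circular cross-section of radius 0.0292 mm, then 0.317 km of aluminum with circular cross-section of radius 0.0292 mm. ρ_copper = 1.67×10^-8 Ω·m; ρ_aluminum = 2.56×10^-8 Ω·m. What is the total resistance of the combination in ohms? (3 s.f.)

3400 Ω

Segment 1: A = πr² = π(2.9200e-05 m)² = 2.679e-09 m²
R₁ = ρL/A = (1.67×10^-8)(60)/(2.679e-09) = 374.1 Ω
R₂ = (2.56×10^-8)(317)/(2.679e-09) = 3030 Ω
R = R₁ + R₂ = 3400 Ω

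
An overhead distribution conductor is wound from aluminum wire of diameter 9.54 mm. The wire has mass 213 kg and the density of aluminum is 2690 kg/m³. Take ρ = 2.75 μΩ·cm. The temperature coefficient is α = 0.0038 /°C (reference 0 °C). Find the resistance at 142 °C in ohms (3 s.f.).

ρ = 2.75 μΩ·cm = 2.75×10^-8 Ω·m
A = π(d/2)² = π(4.7700e-03 m)² = 7.1480e-05 m²
L = m/(density·A) = 213/(2690×7.1480e-05) = 1108 m
R = ρL/A = (2.75×10^-8)(1108)/(7.1480e-05) = 0.4262 Ω
R(142 °C) = 0.4262 × (1 + 0.0038×142) = 0.656 Ω

0.656 Ω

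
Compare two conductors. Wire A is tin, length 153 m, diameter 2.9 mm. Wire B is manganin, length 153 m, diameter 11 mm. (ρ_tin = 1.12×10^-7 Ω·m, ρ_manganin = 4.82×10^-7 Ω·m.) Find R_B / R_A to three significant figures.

0.299

R ∝ ρL/d², so R_B/R_A = (ρ_B/ρ_A) × (d_A/d_B)²
= (4.82×10^-7/1.12×10^-7) × (2.9/11)² = 0.299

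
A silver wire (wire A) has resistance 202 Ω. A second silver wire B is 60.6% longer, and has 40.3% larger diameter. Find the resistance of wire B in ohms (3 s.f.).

R ∝ L/d², so R_B/R_A = (1 + 60.6/100) × (1 + 40.3/100)⁻²
= 1.606 × 0.508 = 0.8159
R_B = 0.8159 × 202 = 165 Ω

165 Ω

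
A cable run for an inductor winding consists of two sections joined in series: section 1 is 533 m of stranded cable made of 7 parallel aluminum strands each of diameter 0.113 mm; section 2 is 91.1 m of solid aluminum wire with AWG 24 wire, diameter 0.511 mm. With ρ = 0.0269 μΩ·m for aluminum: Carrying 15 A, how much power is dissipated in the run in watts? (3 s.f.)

ρ = 0.0269 μΩ·m = 2.69×10^-8 Ω·m
Section 1: A_strand = π(5.6500e-05)² = 1.003e-08 m²; R₁ = ρL/(N·A_s) = (2.69×10^-8)(533)/(7×1.003e-08) = 204.2 Ω
Section 2: A = π(0.511/2 mm)² = π(2.5550e-04 m)² = 2.051e-07 m²
R₂ = (2.69×10^-8)(91.1)/(2.051e-07) = 11.95 Ω
R = R₁ + R₂ = 216.2 Ω
P = I²R = (15)² × 216.2 = 48600 W

48600 W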